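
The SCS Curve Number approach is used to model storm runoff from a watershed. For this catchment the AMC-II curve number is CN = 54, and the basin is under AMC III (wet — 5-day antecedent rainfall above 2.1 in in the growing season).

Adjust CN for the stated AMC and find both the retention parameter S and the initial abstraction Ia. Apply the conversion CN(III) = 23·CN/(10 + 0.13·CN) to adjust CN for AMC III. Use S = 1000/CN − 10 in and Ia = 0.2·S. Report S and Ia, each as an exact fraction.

Wet (AMC III): CN(III) = 23·54/(10 + 0.13·54) = 1242/(851/50) = 2700/37 ≈ 72.973
S = 1000/(2700/37) − 10 = 100/27 in ≈ 3.704 in
Initial abstraction Ia = S/5 = (100/27)/5 = 20/27 ≈ 0.741 in

S = 100/27 in ≈ 3.704 in; Ia = 20/27 in ≈ 0.741 in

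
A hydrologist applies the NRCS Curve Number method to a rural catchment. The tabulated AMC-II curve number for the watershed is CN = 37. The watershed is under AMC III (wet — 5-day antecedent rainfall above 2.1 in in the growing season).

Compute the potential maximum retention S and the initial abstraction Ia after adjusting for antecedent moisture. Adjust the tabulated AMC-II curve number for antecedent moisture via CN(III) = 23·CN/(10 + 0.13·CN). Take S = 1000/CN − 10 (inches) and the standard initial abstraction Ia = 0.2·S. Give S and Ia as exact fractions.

Adjust CN=37 to AMC III: 23·37/(10 + 0.13·37) → 851 ÷ (1481/100) = 85100/1481 ≈ 57.461
Retention S: 1000/CN − 10 with CN=57.461 → S = 6300/851 ≈ 7.403 in
Initial abstraction Ia = S/5 = (6300/851)/5 = 1260/851 ≈ 1.481 in

S = 6300/851 in ≈ 7.403 in; Ia = 1260/851 in ≈ 1.481 in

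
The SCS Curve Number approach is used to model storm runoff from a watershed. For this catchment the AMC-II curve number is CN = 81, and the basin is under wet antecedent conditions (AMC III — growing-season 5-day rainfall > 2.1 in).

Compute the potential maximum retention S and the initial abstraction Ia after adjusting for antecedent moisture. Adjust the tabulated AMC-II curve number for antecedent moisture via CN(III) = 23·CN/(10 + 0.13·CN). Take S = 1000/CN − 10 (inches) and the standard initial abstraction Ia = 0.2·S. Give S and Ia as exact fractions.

Adjust CN=81 to AMC III: 23·81/(10 + 0.13·81) → 1863 ÷ (2053/100) = 186300/2053 ≈ 90.745
Retention S: 1000/CN − 10 with CN=90.745 → S = 1900/1863 ≈ 1.020 in
Ia = 0.2·(1900/1863) = 380/1863 in ≈ 0.204 in

S = 1900/1863 in ≈ 1.020 in; Ia = 380/1863 in ≈ 0.204 in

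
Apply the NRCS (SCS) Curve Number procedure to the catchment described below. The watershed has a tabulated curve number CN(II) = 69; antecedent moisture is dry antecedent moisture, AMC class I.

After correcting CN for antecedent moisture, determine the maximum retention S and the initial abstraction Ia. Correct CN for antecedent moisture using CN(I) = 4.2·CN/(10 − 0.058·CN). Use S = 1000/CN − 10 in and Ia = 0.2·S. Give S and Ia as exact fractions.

S = 15500/1449 in ≈ 10.697 in; Ia = 3100/1449 in ≈ 2.139 in

Dry (AMC I): CN(I) = 4.2·69/(10 − 0.058·69) = (1449/5)/(2999/500) = 144900/2999 ≈ 48.316
Max retention: S = 1000/(144900/2999) − 10 = 15500/1449 in (≈ 10.697 in)
Ia = 0.2·(15500/1449) = 3100/1449 in ≈ 2.139 in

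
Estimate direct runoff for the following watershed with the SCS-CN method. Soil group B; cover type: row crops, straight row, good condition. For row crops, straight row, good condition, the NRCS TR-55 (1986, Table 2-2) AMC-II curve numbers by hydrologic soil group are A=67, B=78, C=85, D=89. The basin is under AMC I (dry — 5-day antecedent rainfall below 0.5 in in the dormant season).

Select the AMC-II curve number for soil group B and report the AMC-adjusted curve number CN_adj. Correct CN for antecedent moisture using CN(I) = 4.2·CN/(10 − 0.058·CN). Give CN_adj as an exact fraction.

CN_adj = 81900/1369 ≈ 59.825

NRCS table: row crops, straight row, good condition, soil group B → CN(II) = 78
Adjust CN=78 to AMC I: 4.2·78/(10 − 0.058·78) → (1638/5) ÷ (1369/250) = 81900/1369 ≈ 59.825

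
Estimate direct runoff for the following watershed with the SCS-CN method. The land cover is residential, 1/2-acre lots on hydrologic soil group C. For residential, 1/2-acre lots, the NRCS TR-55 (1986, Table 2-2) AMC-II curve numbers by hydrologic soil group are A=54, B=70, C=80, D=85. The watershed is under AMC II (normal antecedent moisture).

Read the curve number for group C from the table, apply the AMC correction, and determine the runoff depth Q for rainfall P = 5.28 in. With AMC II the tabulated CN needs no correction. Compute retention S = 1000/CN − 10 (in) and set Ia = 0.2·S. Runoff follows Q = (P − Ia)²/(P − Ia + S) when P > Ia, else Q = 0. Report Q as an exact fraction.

NRCS table: residential, 1/2-acre lots, soil group C → CN(II) = 80
Average conditions: CN = 80 (no AMC adjustment).
Max retention: S = 1000/80 − 10 = 5/2 in (≈ 2.500 in)
Ia = 0.2S: 0.2·2.500 = 0.500 in (exactly 1/2)
P − Ia = 5.280 − 0.500 = 239/50 ≈ 4.780 in (> 0, runoff occurs)
Q = (239/50)²/((239/50) + 5/2) = (57121/2500)/(182/25) = 57121/18200 in ≈ 3.139 in

Q = 57121/18200 in ≈ 3.139 in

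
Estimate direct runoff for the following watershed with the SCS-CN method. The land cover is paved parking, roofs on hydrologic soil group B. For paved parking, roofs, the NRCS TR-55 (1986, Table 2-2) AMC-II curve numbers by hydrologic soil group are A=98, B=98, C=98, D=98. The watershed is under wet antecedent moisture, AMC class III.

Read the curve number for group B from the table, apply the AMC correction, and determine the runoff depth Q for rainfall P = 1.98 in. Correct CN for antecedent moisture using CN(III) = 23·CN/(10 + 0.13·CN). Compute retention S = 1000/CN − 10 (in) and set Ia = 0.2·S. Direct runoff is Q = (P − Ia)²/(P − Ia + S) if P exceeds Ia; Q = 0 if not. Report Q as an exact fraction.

NRCS table: paved parking, roofs, soil group B → CN(II) = 98
CN(III) from CN(II)=98: (23·98)/(10 + 0.13·98) = 112700/1137 ≈ 99.120
Retention S: 1000/CN − 10 with CN=99.120 → S = 100/1127 ≈ 0.089 in
Initial abstraction Ia = S/5 = (100/1127)/5 = 20/1127 ≈ 0.018 in
Excess rainfall: 1.980 − 0.018 = 1.962 in; P > Ia so Q > 0
Q = (110573/56350)²/((110573/56350) + 100/1127) = (12226388329/3175322500)/(115573/56350) = 12226388329/6512538550 in ≈ 1.877 in

Q = 12226388329/6512538550 in ≈ 1.877 in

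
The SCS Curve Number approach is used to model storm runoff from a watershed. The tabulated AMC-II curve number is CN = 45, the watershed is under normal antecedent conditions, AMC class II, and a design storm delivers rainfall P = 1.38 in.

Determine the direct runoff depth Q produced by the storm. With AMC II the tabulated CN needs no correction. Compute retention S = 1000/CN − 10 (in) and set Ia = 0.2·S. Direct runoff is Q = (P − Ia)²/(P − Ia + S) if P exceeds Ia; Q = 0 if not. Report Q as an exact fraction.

AMC II — tabulated CN = 45 applies directly.
Retention S: 1000/CN − 10 with CN=45.000 → S = 110/9 ≈ 12.222 in
Ia = 0.2·(110/9) = 22/9 in ≈ 2.444 in
P = 1.380 ≤ Ia = 2.444 in: entire storm abstracted, Q = 0.

Q = 0 in ≈ 0.000 in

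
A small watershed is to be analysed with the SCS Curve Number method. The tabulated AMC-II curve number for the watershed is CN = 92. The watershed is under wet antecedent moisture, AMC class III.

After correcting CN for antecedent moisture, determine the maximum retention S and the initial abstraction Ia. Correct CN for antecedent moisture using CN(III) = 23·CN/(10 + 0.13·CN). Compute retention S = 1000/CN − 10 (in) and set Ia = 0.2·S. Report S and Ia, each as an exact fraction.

S = 200/529 in ≈ 0.378 in; Ia = 40/529 in ≈ 0.076 in

Adjust CN=92 to AMC III: 23·92/(10 + 0.13·92) → 2116 ÷ (549/25) = 52900/549 ≈ 96.357
Retention S: 1000/CN − 10 with CN=96.357 → S = 200/529 ≈ 0.378 in
Ia = 0.2S: 0.2·0.378 = 0.076 in (exactly 40/529)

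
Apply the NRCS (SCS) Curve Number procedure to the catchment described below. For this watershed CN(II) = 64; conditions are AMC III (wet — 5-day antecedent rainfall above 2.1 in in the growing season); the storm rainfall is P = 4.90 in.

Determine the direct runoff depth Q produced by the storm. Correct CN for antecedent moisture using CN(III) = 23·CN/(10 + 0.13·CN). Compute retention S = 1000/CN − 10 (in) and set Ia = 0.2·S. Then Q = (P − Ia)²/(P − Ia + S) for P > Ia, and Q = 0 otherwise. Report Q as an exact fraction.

Q = 4116841/1450840 in ≈ 2.838 in

Wet (AMC III): CN(III) = 23·64/(10 + 0.13·64) = 1472/(458/25) = 18400/229 ≈ 80.349
Retention S: 1000/CN − 10 with CN=80.349 → S = 225/92 ≈ 2.446 in
Ia = 0.2·(225/92) = 45/92 in ≈ 0.489 in
P − Ia = 4.900 − 0.489 = 2029/460 ≈ 4.411 in (> 0, runoff occurs)
Q = (2029/460)²/((2029/460) + 225/92) = (4116841/211600)/(1577/230) = 4116841/1450840 in ≈ 2.838 in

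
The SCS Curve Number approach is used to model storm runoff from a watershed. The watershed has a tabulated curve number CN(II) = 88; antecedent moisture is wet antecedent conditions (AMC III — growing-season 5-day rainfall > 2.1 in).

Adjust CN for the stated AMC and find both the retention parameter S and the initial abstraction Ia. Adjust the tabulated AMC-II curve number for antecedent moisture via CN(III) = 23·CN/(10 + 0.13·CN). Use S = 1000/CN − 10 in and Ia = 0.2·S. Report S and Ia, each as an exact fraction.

Wet (AMC III): CN(III) = 23·88/(10 + 0.13·88) = 2024/(536/25) = 6325/67 ≈ 94.403
S = 1000/(6325/67) − 10 = 150/253 in ≈ 0.593 in
Ia = 0.2·(150/253) = 30/253 in ≈ 0.119 in

S = 150/253 in ≈ 0.593 in; Ia = 30/253 in ≈ 0.119 in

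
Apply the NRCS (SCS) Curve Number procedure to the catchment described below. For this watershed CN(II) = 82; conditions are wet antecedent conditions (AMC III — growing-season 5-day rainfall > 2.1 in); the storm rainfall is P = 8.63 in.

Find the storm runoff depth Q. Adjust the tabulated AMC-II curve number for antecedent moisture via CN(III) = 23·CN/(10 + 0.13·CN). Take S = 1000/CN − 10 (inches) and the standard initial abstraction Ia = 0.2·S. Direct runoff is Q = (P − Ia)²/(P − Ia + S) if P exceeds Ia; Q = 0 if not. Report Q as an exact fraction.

Adjust CN=82 to AMC III: 23·82/(10 + 0.13·82) → 1886 ÷ (1033/50) = 94300/1033 ≈ 91.288
Max retention: S = 1000/(94300/1033) − 10 = 900/943 in (≈ 0.954 in)
Ia = 0.2S: 0.2·0.954 = 0.191 in (exactly 180/943)
P − Ia = 8.630 − 0.191 = 795809/94300 ≈ 8.439 in (> 0, runoff occurs)
Runoff Q = (P−Ia)²/(P−Ia+S) = (8.439)²/(8.439+0.954) = 633311964481/83531788700 ≈ 7.582 in

Q = 633311964481/83531788700 in ≈ 7.582 in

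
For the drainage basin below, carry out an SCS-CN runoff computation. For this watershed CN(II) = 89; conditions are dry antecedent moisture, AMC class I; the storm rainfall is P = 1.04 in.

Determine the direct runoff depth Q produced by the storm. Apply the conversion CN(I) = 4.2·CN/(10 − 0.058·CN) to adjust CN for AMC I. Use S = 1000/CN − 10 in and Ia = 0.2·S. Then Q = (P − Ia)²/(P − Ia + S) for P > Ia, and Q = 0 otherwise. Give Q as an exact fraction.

Q = 222478418/3705152325 in ≈ 0.060 in

Adjust CN=89 to AMC I: 4.2·89/(10 − 0.058·89) → (1869/5) ÷ (2419/500) = 186900/2419 ≈ 77.263
Retention S: 1000/CN − 10 with CN=77.263 → S = 5500/1869 ≈ 2.943 in
Ia = 0.2·(5500/1869) = 1100/1869 in ≈ 0.589 in
Since P=1.040 > Ia=0.589: effective rainfall P−Ia = 21094/46725 in
Runoff Q = (P−Ia)²/(P−Ia+S) = (0.451)²/(0.451+2.943) = 222478418/3705152325 ≈ 0.060 in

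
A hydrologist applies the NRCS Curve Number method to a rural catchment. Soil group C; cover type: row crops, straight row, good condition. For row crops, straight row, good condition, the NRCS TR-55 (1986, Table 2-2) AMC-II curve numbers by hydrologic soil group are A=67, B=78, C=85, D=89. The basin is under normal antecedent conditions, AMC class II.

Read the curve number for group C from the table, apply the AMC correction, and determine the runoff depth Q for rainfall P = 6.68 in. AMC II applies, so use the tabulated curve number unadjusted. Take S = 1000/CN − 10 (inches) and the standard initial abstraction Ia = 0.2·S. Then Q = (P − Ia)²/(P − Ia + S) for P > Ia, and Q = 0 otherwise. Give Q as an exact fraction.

Q = 7230721/1461575 in ≈ 4.947 in

NRCS table: row crops, straight row, good condition, soil group C → CN(II) = 85
AMC II — tabulated CN = 85 applies directly.
Retention S: 1000/CN − 10 with CN=85.000 → S = 30/17 ≈ 1.765 in
Initial abstraction Ia = S/5 = (30/17)/5 = 6/17 ≈ 0.353 in
Excess rainfall: 6.680 − 0.353 = 6.327 in; P > Ia so Q > 0
Q = (2689/425)²/((2689/425) + 30/17) = (7230721/180625)/(3439/425) = 7230721/1461575 in ≈ 4.947 in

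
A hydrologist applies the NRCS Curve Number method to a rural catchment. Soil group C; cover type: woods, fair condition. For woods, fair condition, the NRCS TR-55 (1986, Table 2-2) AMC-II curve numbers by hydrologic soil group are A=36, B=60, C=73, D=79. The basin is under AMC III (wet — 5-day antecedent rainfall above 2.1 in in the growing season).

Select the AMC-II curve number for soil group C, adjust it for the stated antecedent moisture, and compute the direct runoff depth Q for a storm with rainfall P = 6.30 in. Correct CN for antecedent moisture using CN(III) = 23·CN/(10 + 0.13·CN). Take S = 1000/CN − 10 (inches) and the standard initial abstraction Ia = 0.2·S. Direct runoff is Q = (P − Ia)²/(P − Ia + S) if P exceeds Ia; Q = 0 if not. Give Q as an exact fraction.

Q = 1119504681/237628870 in ≈ 4.711 in

NRCS table: woods, fair condition, soil group C → CN(II) = 73
CN(III) from CN(II)=73: (23·73)/(10 + 0.13·73) = 167900/1949 ≈ 86.147
S = 1000/(167900/1949) − 10 = 2700/1679 in ≈ 1.608 in
Ia = 0.2S: 0.2·1.608 = 0.322 in (exactly 540/1679)
Since P=6.300 > Ia=0.322: effective rainfall P−Ia = 100377/16790 in
Q: (100377/16790)² ÷ (127377/16790) = 1119504681/237628870 in (≈ 4.711 in)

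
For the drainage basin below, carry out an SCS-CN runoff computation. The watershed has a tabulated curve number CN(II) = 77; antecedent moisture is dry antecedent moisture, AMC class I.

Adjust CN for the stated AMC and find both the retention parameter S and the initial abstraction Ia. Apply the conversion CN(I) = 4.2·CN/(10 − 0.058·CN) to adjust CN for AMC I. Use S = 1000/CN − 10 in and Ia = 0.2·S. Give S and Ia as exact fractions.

Dry (AMC I): CN(I) = 4.2·77/(10 − 0.058·77) = (1617/5)/(2767/500) = 161700/2767 ≈ 58.439
S = 1000/(161700/2767) − 10 = 11500/1617 in ≈ 7.112 in
Ia = 0.2·(11500/1617) = 2300/1617 in ≈ 1.422 in

S = 11500/1617 in ≈ 7.112 in; Ia = 2300/1617 in ≈ 1.422 in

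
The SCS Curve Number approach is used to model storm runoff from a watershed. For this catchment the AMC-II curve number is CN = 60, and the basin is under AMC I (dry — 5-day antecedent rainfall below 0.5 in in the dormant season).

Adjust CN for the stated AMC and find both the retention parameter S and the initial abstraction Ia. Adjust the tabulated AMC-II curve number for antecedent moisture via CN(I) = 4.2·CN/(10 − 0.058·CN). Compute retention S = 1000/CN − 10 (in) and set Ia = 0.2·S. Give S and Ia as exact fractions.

CN(I) from CN(II)=60: (4.2·60)/(10 − 0.058·60) = 6300/163 ≈ 38.650
Retention S: 1000/CN − 10 with CN=38.650 → S = 1000/63 ≈ 15.873 in
Initial abstraction Ia = S/5 = (1000/63)/5 = 200/63 ≈ 3.175 in

S = 1000/63 in ≈ 15.873 in; Ia = 200/63 in ≈ 3.175 in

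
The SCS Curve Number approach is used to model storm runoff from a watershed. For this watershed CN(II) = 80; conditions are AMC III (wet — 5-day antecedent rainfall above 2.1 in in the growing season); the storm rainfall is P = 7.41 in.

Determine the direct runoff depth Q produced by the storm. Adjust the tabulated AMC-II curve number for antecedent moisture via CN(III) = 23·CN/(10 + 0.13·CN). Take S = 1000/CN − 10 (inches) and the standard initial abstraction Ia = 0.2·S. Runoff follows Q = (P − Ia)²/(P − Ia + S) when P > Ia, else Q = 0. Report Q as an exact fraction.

CN(III) from CN(II)=80: (23·80)/(10 + 0.13·80) = 4600/51 ≈ 90.196
S = 1000/(4600/51) − 10 = 25/23 in ≈ 1.087 in
Ia = 0.2S: 0.2·1.087 = 0.217 in (exactly 5/23)
Since P=7.410 > Ia=0.217: effective rainfall P−Ia = 16543/2300 in
Q: (16543/2300)² ÷ (19043/2300) = 273670849/43798900 in (≈ 6.248 in)

Q = 273670849/43798900 in ≈ 6.248 in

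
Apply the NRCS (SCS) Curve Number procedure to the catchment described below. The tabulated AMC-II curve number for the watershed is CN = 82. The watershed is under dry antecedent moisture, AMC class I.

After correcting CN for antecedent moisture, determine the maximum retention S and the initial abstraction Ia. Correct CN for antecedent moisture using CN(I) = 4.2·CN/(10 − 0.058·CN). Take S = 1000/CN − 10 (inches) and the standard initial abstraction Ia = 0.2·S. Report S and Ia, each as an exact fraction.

S = 1500/287 in ≈ 5.226 in; Ia = 300/287 in ≈ 1.045 in

Dry (AMC I): CN(I) = 4.2·82/(10 − 0.058·82) = (1722/5)/(1311/250) = 28700/437 ≈ 65.675
S = 1000/(28700/437) − 10 = 1500/287 in ≈ 5.226 in
Ia = 0.2·(1500/287) = 300/287 in ≈ 1.045 in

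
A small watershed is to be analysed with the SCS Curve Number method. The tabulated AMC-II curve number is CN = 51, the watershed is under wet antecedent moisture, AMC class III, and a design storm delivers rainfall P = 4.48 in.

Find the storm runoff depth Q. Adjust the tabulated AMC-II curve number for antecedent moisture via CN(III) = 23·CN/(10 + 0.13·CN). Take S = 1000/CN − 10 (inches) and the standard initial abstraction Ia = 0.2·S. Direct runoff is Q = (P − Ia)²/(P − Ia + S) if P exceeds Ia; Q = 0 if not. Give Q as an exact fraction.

Q = 101986423/60057600 in ≈ 1.698 in

CN(III) from CN(II)=51: (23·51)/(10 + 0.13·51) = 117300/1663 ≈ 70.535
Retention S: 1000/CN − 10 with CN=70.535 → S = 4900/1173 ≈ 4.177 in
Initial abstraction Ia = S/5 = (4900/1173)/5 = 980/1173 ≈ 0.835 in
Since P=4.480 > Ia=0.835: effective rainfall P−Ia = 106876/29325 in
Q: (106876/29325)² ÷ (229376/29325) = 101986423/60057600 in (≈ 1.698 in)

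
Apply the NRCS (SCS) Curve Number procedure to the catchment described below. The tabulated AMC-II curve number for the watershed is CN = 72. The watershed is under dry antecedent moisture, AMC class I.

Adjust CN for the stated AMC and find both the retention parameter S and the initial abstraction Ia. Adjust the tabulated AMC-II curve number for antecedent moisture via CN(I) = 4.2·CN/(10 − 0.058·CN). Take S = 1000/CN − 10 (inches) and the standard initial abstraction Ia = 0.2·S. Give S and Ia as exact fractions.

S = 250/27 in ≈ 9.259 in; Ia = 50/27 in ≈ 1.852 in

Dry (AMC I): CN(I) = 4.2·72/(10 − 0.058·72) = (1512/5)/(728/125) = 675/13 ≈ 51.923
Max retention: S = 1000/(675/13) − 10 = 250/27 in (≈ 9.259 in)
Ia = 0.2·(250/27) = 50/27 in ≈ 1.852 in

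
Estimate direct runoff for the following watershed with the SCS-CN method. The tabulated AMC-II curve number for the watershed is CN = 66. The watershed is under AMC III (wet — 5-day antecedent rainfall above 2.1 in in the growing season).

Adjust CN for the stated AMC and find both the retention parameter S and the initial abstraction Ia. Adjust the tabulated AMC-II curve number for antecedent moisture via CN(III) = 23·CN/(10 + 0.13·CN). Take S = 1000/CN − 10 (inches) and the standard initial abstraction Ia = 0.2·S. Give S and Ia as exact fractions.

Wet (AMC III): CN(III) = 23·66/(10 + 0.13·66) = 1518/(929/50) = 75900/929 ≈ 81.701
S = 1000/(75900/929) − 10 = 1700/759 in ≈ 2.240 in
Initial abstraction Ia = S/5 = (1700/759)/5 = 340/759 ≈ 0.448 in

S = 1700/759 in ≈ 2.240 in; Ia = 340/759 in ≈ 0.448 in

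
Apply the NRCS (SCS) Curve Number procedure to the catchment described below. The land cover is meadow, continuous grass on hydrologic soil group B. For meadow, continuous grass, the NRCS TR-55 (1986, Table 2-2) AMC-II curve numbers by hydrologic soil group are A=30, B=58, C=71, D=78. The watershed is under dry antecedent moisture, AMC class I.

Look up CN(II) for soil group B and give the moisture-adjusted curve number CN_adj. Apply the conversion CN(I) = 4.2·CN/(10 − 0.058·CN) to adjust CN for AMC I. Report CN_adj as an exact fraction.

CN_adj = 2900/79 ≈ 36.709

NRCS table: meadow, continuous grass, soil group B → CN(II) = 58
Dry (AMC I): CN(I) = 4.2·58/(10 − 0.058·58) = (1218/5)/(1659/250) = 2900/79 ≈ 36.709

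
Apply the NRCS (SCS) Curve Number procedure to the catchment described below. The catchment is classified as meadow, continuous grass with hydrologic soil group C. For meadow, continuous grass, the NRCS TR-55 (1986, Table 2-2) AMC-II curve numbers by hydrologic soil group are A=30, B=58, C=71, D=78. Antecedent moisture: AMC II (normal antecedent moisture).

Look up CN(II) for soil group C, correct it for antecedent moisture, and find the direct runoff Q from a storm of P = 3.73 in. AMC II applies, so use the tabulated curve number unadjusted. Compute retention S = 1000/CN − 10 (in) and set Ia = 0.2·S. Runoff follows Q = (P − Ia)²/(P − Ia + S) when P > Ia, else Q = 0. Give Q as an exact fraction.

Q = 427786489/352749300 in ≈ 1.213 in

NRCS table: meadow, continuous grass, soil group C → CN(II) = 71
CN(II) = 71; AMC II needs no correction.
Retention S: 1000/CN − 10 with CN=71.000 → S = 290/71 ≈ 4.085 in
Ia = 0.2·(290/71) = 58/71 in ≈ 0.817 in
Since P=3.730 > Ia=0.817: effective rainfall P−Ia = 20683/7100 in
Runoff Q = (P−Ia)²/(P−Ia+S) = (2.913)²/(2.913+4.085) = 427786489/352749300 ≈ 1.213 in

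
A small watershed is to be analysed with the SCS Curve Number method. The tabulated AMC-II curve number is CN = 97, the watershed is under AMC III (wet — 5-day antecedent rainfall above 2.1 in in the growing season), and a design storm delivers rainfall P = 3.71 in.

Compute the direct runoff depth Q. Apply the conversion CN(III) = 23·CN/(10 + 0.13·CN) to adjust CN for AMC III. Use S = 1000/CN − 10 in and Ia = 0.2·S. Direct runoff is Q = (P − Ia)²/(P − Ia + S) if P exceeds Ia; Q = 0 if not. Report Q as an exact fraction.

Q = 675192533401/190014493100 in ≈ 3.553 in

CN(III) from CN(II)=97: (23·97)/(10 + 0.13·97) = 223100/2261 ≈ 98.673
Retention S: 1000/CN − 10 with CN=98.673 → S = 300/2231 ≈ 0.134 in
Ia = 0.2S: 0.2·0.134 = 0.027 in (exactly 60/2231)
P − Ia = 3.710 − 0.027 = 821701/223100 ≈ 3.683 in (> 0, runoff occurs)
Q: (821701/223100)² ÷ (851701/223100) = 675192533401/190014493100 in (≈ 3.553 in)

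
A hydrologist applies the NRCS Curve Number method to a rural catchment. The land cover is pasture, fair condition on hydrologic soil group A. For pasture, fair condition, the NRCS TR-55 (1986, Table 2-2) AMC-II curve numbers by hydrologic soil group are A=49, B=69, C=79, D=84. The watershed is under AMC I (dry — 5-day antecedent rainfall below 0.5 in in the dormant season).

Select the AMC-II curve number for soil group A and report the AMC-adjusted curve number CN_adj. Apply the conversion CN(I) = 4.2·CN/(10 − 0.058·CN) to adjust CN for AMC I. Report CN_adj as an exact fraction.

CN_adj = 34300/1193 ≈ 28.751

NRCS table: pasture, fair condition, soil group A → CN(II) = 49
Dry (AMC I): CN(I) = 4.2·49/(10 − 0.058·49) = (1029/5)/(3579/500) = 34300/1193 ≈ 28.751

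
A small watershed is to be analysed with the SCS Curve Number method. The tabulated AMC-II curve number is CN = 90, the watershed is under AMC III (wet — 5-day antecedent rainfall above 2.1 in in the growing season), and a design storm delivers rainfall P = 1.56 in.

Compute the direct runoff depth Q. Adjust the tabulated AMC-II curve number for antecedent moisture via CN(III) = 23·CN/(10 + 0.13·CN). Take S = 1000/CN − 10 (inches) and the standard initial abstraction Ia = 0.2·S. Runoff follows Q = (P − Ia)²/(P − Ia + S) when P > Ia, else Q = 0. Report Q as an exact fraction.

Wet (AMC III): CN(III) = 23·90/(10 + 0.13·90) = 2070/(217/10) = 20700/217 ≈ 95.392
Max retention: S = 1000/(20700/217) − 10 = 100/207 in (≈ 0.483 in)
Ia = 0.2S: 0.2·0.483 = 0.097 in (exactly 20/207)
Excess rainfall: 1.560 − 0.097 = 1.463 in; P > Ia so Q > 0
Q: (7573/5175)² ÷ (10073/5175) = 57350329/52127775 in (≈ 1.100 in)

Q = 57350329/52127775 in ≈ 1.100 in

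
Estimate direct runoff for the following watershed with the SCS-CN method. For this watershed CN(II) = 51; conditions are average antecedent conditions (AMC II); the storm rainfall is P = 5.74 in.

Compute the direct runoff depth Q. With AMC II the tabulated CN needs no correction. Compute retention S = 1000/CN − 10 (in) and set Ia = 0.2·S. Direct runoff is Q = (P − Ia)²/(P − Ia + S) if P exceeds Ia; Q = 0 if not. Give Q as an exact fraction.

Q = 13544167/12472050 in ≈ 1.086 in

CN(II) = 51; AMC II needs no correction.
Retention S: 1000/CN − 10 with CN=51.000 → S = 490/51 ≈ 9.608 in
Initial abstraction Ia = S/5 = (490/51)/5 = 98/51 ≈ 1.922 in
P − Ia = 5.740 − 1.922 = 9737/2550 ≈ 3.818 in (> 0, runoff occurs)
Q: (9737/2550)² ÷ (34237/2550) = 13544167/12472050 in (≈ 1.086 in)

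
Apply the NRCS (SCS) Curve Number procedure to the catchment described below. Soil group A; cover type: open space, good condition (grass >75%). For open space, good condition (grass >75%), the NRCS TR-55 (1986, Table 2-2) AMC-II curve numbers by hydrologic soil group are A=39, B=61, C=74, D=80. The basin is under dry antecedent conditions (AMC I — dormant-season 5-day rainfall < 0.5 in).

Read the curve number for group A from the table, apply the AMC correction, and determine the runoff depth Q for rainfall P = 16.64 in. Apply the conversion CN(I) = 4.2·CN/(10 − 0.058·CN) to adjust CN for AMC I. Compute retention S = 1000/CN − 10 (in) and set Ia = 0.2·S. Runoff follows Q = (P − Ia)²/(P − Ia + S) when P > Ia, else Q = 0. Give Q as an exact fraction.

Q = 2213796601/1216604025 in ≈ 1.820 in

NRCS table: open space, good condition (grass >75%), soil group A → CN(II) = 39
Adjust CN=39 to AMC I: 4.2·39/(10 − 0.058·39) → (819/5) ÷ (3869/500) = 81900/3869 ≈ 21.168
S = 1000/(81900/3869) − 10 = 30500/819 in ≈ 37.241 in
Initial abstraction Ia = S/5 = (30500/819)/5 = 6100/819 ≈ 7.448 in
Since P=16.640 > Ia=7.448: effective rainfall P−Ia = 188204/20475 in
Q: (188204/20475)² ÷ (950704/20475) = 2213796601/1216604025 in (≈ 1.820 in)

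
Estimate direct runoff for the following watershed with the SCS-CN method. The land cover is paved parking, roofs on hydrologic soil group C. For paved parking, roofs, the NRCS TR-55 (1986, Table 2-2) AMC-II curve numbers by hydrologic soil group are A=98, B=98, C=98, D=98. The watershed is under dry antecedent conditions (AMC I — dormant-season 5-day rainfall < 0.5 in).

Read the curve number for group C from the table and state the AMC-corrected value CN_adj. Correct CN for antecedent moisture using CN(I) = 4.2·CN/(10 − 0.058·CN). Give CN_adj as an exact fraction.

CN_adj = 102900/1079 ≈ 95.366

NRCS table: paved parking, roofs, soil group C → CN(II) = 98
Dry (AMC I): CN(I) = 4.2·98/(10 − 0.058·98) = (2058/5)/(1079/250) = 102900/1079 ≈ 95.366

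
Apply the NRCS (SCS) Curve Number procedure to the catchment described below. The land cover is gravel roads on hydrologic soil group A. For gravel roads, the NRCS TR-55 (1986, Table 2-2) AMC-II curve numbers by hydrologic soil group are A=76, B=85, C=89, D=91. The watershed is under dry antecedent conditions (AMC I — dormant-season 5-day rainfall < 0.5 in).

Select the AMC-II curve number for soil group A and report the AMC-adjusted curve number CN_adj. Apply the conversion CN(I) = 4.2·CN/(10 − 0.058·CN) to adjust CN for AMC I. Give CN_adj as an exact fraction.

CN_adj = 13300/233 ≈ 57.082

NRCS table: gravel roads, soil group A → CN(II) = 76
CN(I) from CN(II)=76: (4.2·76)/(10 − 0.058·76) = 13300/233 ≈ 57.082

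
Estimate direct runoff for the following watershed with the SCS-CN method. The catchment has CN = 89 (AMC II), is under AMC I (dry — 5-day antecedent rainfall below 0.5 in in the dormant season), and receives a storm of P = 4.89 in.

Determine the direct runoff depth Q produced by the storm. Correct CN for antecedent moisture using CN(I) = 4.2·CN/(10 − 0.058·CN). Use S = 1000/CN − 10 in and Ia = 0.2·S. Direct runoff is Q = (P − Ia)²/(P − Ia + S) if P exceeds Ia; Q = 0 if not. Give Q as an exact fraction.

Q = 646321131481/253051572900 in ≈ 2.554 in

Adjust CN=89 to AMC I: 4.2·89/(10 − 0.058·89) → (1869/5) ÷ (2419/500) = 186900/2419 ≈ 77.263
Retention S: 1000/CN − 10 with CN=77.263 → S = 5500/1869 ≈ 2.943 in
Initial abstraction Ia = S/5 = (5500/1869)/5 = 1100/1869 ≈ 0.589 in
P − Ia = 4.890 − 0.589 = 803941/186900 ≈ 4.301 in (> 0, runoff occurs)
Q = (803941/186900)²/((803941/186900) + 5500/1869) = (646321131481/34931610000)/(1353941/186900) = 646321131481/253051572900 in ≈ 2.554 in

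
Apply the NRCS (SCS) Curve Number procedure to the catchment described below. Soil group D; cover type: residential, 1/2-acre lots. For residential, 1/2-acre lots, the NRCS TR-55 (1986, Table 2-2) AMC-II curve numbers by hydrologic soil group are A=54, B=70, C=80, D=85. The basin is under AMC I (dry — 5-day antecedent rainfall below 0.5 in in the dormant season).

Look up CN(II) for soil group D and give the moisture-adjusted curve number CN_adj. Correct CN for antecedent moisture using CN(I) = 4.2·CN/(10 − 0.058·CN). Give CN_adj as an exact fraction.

CN_adj = 11900/169 ≈ 70.414

NRCS table: residential, 1/2-acre lots, soil group D → CN(II) = 85
CN(I) from CN(II)=85: (4.2·85)/(10 − 0.058·85) = 11900/169 ≈ 70.414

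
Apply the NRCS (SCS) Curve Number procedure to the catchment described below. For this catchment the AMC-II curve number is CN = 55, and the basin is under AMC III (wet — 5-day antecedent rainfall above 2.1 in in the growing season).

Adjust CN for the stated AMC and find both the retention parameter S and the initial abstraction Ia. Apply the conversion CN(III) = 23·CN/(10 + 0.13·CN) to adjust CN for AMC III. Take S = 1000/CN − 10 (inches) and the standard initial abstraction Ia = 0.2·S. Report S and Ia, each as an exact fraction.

Adjust CN=55 to AMC III: 23·55/(10 + 0.13·55) → 1265 ÷ (343/20) = 25300/343 ≈ 73.761
S = 1000/(25300/343) − 10 = 900/253 in ≈ 3.557 in
Ia = 0.2·(900/253) = 180/253 in ≈ 0.711 in

S = 900/253 in ≈ 3.557 in; Ia = 180/253 in ≈ 0.711 in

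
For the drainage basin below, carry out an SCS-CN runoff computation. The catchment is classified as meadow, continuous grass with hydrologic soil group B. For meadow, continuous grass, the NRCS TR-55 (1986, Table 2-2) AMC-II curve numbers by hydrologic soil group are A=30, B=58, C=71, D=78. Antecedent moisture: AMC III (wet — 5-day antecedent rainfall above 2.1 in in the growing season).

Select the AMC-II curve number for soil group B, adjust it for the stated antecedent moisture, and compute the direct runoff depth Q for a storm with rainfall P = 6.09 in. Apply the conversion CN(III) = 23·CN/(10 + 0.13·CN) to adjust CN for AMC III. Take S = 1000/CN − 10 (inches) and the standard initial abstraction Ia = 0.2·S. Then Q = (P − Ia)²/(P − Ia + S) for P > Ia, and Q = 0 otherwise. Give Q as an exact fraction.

NRCS table: meadow, continuous grass, soil group B → CN(II) = 58
CN(III) from CN(II)=58: (23·58)/(10 + 0.13·58) = 66700/877 ≈ 76.055
Max retention: S = 1000/(66700/877) − 10 = 2100/667 in (≈ 3.148 in)
Ia = 0.2·(2100/667) = 420/667 in ≈ 0.630 in
Since P=6.090 > Ia=0.630: effective rainfall P−Ia = 364203/66700 in
Runoff Q = (P−Ia)²/(P−Ia+S) = (5.460)²/(5.460+3.148) = 6316372629/1823778100 ≈ 3.463 in

Q = 6316372629/1823778100 in ≈ 3.463 in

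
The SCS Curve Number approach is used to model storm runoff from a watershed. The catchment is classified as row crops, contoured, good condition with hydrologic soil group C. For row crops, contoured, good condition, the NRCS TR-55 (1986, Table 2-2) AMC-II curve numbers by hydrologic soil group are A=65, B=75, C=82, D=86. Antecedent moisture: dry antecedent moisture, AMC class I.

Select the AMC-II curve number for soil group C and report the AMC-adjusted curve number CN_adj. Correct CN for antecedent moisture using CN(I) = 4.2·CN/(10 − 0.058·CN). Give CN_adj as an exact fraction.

NRCS table: row crops, contoured, good condition, soil group C → CN(II) = 82
Dry (AMC I): CN(I) = 4.2·82/(10 − 0.058·82) = (1722/5)/(1311/250) = 28700/437 ≈ 65.675

CN_adj = 28700/437 ≈ 65.675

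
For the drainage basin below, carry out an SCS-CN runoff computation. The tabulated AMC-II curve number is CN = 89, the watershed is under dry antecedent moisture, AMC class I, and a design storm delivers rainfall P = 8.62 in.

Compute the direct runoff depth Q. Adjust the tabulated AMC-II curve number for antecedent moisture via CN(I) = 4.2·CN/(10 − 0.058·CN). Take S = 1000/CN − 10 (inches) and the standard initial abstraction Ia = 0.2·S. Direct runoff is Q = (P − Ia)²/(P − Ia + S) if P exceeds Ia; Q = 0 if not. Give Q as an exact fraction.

Q = 563308790521/95836619550 in ≈ 5.878 in

Adjust CN=89 to AMC I: 4.2·89/(10 − 0.058·89) → (1869/5) ÷ (2419/500) = 186900/2419 ≈ 77.263
S = 1000/(186900/2419) − 10 = 5500/1869 in ≈ 2.943 in
Ia = 0.2S: 0.2·2.943 = 0.589 in (exactly 1100/1869)
P − Ia = 8.620 − 0.589 = 750539/93450 ≈ 8.031 in (> 0, runoff occurs)
Q: (750539/93450)² ÷ (1025539/93450) = 563308790521/95836619550 in (≈ 5.878 in)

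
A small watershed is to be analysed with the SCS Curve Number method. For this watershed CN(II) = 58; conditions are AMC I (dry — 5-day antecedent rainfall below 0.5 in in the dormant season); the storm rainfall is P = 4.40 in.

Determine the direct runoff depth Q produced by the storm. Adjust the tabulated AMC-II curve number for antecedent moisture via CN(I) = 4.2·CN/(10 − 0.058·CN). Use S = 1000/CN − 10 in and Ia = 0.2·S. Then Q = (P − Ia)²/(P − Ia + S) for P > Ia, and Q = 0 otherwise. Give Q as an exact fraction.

Q = 9522/191255 in ≈ 0.050 in

CN(I) from CN(II)=58: (4.2·58)/(10 − 0.058·58) = 2900/79 ≈ 36.709
Max retention: S = 1000/(2900/79) − 10 = 500/29 in (≈ 17.241 in)
Ia = 0.2·(500/29) = 100/29 in ≈ 3.448 in
Excess rainfall: 4.400 − 3.448 = 0.952 in; P > Ia so Q > 0
Q: (138/145)² ÷ (2638/145) = 9522/191255 in (≈ 0.050 in)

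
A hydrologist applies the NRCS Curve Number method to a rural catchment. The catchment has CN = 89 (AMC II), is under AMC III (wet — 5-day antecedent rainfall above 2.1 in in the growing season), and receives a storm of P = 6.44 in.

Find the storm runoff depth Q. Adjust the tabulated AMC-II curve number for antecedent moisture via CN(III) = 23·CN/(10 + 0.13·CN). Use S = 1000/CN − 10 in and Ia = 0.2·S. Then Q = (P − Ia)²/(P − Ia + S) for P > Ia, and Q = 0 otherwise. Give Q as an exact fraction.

Adjust CN=89 to AMC III: 23·89/(10 + 0.13·89) → 2047 ÷ (2157/100) = 204700/2157 ≈ 94.900
S = 1000/(204700/2157) − 10 = 1100/2047 in ≈ 0.537 in
Ia = 0.2·(1100/2047) = 220/2047 in ≈ 0.107 in
P − Ia = 6.440 − 0.107 = 324067/51175 ≈ 6.333 in (> 0, runoff occurs)
Runoff Q = (P−Ia)²/(P−Ia+S) = (6.333)²/(6.333+0.537) = 105019420489/17991441225 ≈ 5.837 in

Q = 105019420489/17991441225 in ≈ 5.837 in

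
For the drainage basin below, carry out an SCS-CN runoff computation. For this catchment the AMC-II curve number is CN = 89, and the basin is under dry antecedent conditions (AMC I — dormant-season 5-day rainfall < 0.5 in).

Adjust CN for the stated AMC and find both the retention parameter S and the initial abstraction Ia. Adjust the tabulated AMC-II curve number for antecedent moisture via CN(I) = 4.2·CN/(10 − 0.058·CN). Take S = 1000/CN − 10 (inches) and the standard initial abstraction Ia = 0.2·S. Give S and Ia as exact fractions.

S = 5500/1869 in ≈ 2.943 in; Ia = 1100/1869 in ≈ 0.589 in

Dry (AMC I): CN(I) = 4.2·89/(10 − 0.058·89) = (1869/5)/(2419/500) = 186900/2419 ≈ 77.263
S = 1000/(186900/2419) − 10 = 5500/1869 in ≈ 2.943 in
Ia = 0.2·(5500/1869) = 1100/1869 in ≈ 0.589 in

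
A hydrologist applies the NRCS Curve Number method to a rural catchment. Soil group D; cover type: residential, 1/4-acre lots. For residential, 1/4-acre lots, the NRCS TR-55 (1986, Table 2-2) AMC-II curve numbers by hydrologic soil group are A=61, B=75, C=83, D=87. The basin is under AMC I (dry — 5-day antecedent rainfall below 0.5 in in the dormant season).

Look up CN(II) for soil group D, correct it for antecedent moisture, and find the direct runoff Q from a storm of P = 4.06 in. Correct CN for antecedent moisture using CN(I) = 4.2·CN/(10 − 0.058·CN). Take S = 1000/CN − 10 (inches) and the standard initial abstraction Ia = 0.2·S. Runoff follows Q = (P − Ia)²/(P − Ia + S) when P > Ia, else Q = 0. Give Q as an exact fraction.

NRCS table: residential, 1/4-acre lots, soil group D → CN(II) = 87
CN(I) from CN(II)=87: (4.2·87)/(10 − 0.058·87) = 182700/2477 ≈ 73.759
S = 1000/(182700/2477) − 10 = 6500/1827 in ≈ 3.558 in
Ia = 0.2S: 0.2·3.558 = 0.712 in (exactly 1300/1827)
Since P=4.060 > Ia=0.712: effective rainfall P−Ia = 305881/91350 in
Q = (305881/91350)²/((305881/91350) + 6500/1827) = (93563186161/8344822500)/(630881/91350) = 93563186161/57630979350 in ≈ 1.623 in

Q = 93563186161/57630979350 in ≈ 1.623 in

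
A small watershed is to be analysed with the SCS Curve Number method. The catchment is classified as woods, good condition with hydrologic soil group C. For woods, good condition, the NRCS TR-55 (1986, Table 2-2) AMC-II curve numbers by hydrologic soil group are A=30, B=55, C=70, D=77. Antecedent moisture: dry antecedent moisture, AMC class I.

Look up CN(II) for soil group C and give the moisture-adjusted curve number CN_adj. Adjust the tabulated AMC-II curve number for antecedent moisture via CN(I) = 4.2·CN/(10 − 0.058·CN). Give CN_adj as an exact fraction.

CN_adj = 4900/99 ≈ 49.495

NRCS table: woods, good condition, soil group C → CN(II) = 70
CN(I) from CN(II)=70: (4.2·70)/(10 − 0.058·70) = 4900/99 ≈ 49.495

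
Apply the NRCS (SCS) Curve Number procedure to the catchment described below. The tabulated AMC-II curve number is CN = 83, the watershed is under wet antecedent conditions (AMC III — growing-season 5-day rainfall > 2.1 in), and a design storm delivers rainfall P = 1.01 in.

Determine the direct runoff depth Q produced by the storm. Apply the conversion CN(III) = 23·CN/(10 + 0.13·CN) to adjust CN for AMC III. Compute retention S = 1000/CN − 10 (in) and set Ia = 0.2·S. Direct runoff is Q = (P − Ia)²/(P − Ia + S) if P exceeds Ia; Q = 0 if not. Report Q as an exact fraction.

Q = 25220298481/62769638100 in ≈ 0.402 in

Wet (AMC III): CN(III) = 23·83/(10 + 0.13·83) = 1909/(2079/100) = 190900/2079 ≈ 91.823
Max retention: S = 1000/(190900/2079) − 10 = 1700/1909 in (≈ 0.891 in)
Initial abstraction Ia = S/5 = (1700/1909)/5 = 340/1909 ≈ 0.178 in
P − Ia = 1.010 − 0.178 = 158809/190900 ≈ 0.832 in (> 0, runoff occurs)
Q = (158809/190900)²/((158809/190900) + 1700/1909) = (25220298481/36442810000)/(328809/190900) = 25220298481/62769638100 in ≈ 0.402 in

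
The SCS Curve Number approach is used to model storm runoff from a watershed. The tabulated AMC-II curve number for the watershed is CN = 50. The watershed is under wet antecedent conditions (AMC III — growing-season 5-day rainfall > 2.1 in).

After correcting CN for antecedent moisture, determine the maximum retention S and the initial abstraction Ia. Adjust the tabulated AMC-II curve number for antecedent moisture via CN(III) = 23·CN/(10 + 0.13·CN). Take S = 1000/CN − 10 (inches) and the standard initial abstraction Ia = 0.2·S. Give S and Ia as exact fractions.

S = 100/23 in ≈ 4.348 in; Ia = 20/23 in ≈ 0.870 in

CN(III) from CN(II)=50: (23·50)/(10 + 0.13·50) = 2300/33 ≈ 69.697
Max retention: S = 1000/(2300/33) − 10 = 100/23 in (≈ 4.348 in)
Initial abstraction Ia = S/5 = (100/23)/5 = 20/23 ≈ 0.870 in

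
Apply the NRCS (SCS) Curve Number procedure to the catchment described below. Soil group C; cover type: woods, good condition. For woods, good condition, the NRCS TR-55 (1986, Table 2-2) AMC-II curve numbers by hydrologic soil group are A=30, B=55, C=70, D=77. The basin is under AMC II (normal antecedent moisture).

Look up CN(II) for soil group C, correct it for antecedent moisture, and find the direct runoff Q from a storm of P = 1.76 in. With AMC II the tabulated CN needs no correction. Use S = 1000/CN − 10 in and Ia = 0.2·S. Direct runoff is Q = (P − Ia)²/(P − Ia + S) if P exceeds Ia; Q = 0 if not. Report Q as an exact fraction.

NRCS table: woods, good condition, soil group C → CN(II) = 70
AMC II — tabulated CN = 70 applies directly.
Max retention: S = 1000/70 − 10 = 30/7 in (≈ 4.286 in)
Ia = 0.2·(30/7) = 6/7 in ≈ 0.857 in
Excess rainfall: 1.760 − 0.857 = 0.903 in; P > Ia so Q > 0
Runoff Q = (P−Ia)²/(P−Ia+S) = (0.903)²/(0.903+4.286) = 6241/39725 ≈ 0.157 in

Q = 6241/39725 in ≈ 0.157 in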